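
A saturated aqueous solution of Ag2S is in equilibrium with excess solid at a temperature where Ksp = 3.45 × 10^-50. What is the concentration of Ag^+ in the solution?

Ag2S(s) ⇌ 2 Ag^+ + S^2-
Ksp = [Ag^+]^2[S^2-]
Let s = molar solubility. Then [Ag^+] = 2s and [S^2-] = s.
So Ksp = (2s)^2 × s = 4s^3
Solving, s = (3.45 × 10^-50/4)^(1/3) = 2.051 x 10^-17 M
[Ag^+] = 2s = 4.10 x 10^-17 M

[Ag^+] = 4.10 x 10^-17 M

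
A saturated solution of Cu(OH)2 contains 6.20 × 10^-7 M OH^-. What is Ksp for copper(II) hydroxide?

1.19e-19

Cu(OH)2(s) <=> Cu^2+ + 2 OH^-
Stoichiometry gives [Cu^2+] = (1/2)[OH^-] = 3.100 x 10^-7 M.
Ksp = [Cu^2+][OH^-]^2
Ksp = 3.100 × 10^-7 × (6.20 × 10^-7)^2 = 1.19 x 10^-19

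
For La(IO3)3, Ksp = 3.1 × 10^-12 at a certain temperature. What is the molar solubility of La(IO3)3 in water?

La(IO3)3(s) ⇌ La^3+ + 3 IO3^-
Ksp = [La^3+][IO3^-]^3
With molar solubility s: [La^3+] = s, [IO3^-] = 3s.
So Ksp = s × (3s)^3 = 27s^4
s^4 = 3.1 × 10^-12 / 27, so s = 5.8 x 10^-4 M

s = 5.8e-4 M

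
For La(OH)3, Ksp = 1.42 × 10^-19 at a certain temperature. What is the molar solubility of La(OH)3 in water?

La(OH)3(s) <=> La^3+(aq) + 3 OH^-(aq)
Ksp = [La^3+][OH^-]^3
Let s = molar solubility. Then [La^3+] = s and [OH^-] = 3s.
Ksp = s(3s)^3 = 27s^4
Solving, s = (1.42 × 10^-19/27)^(1/4) = 8.52 x 10^-6 M

s ≈ 8.52 x 10^-6 M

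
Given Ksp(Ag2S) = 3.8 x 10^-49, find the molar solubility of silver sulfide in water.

4.6 × 10^-17 M

Ag2S(s) ⇌ 2 Ag^+(aq) + S^2-(aq)
Ksp = [Ag^+]^2[S^2-]
With molar solubility s: [Ag^+] = 2s, [S^2-] = s.
Ksp = (2s)^2s = 4s^3
s = (3.8 x 10^-49 / 4)^(1/3) = 4.6 × 10^-17 M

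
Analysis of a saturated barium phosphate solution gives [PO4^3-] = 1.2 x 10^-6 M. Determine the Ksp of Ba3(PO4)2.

Ksp = 8.4 × 10^-30

Ba3(PO4)2(s) ⇌ 3 Ba^2+ + 2 PO4^3-
Stoichiometry gives [Ba^2+] = (3/2)[PO4^3-] = 1.80 × 10^-6 M.
Ksp = [Ba^2+]^3[PO4^3-]^2
Ksp = (1.80 x 10^-6)^3 × (1.2 × 10^-6)^2 = 8.4 x 10^-30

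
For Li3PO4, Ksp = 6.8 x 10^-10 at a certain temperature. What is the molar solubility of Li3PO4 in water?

s = 2.2 × 10^-3 M

Li3PO4(s) ⇌ 3 Li^+ + PO4^3-
Ksp = [Li^+]^3[PO4^3-]
For each mole of Li3PO4 that dissolves: [Li^+] = 3s, [PO4^3-] = s.
So Ksp = (3s)^3 × s = 27s^4
s^4 = 6.8 x 10^-10 / 27, so s = 2.2 × 10^-3 M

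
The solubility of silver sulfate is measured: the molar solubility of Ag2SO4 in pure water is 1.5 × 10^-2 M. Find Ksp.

Ag2SO4(s) ⇌ 2 Ag^+(aq) + SO4^2-(aq)
If s mol/L of Ag2SO4 dissolves, [Ag^+] = 2s and [SO4^2-] = s.
Ksp = [Ag^+]^2[SO4^2-]
So Ksp = (2s)^2 × s = 4s^3
With s = 1.5 × 10^-2: Ksp = 1.4 × 10^-5

1.4 × 10^-5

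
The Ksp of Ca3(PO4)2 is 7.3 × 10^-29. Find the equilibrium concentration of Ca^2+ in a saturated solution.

Ca3(PO4)2(s) <=> 3 Ca^2+ + 2 PO4^3-
Ksp = [Ca^2+]^3[PO4^3-]^2
If s mol/L of Ca3(PO4)2 dissolves, [Ca^2+] = 3s and [PO4^3-] = 2s.
So Ksp = (3s)^3 × (2s)^2 = 108s^5
Solving, s = (7.3 × 10^-29/108)^(1/5) = 9.25 x 10^-7 M
[Ca^2+] = 3s = 2.8 × 10^-6 M

2.8e-6 M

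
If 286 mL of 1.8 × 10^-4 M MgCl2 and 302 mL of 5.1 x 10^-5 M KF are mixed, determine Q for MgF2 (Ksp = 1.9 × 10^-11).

Total volume = 286 + 302 = 588 mL.
[Mg^2+] = 1.8 × 10^-4 × (286/588) = 8.76 × 10^-5 M
[F^-] = 5.1 x 10^-5 × (302/588) = 2.62 × 10^-5 M
MgF2(s) ⇌ Mg^2+(aq) + 2 F^-(aq), so Q = [Mg^2+][F^-]^2
Q = (8.76 × 10^-5)(2.62 × 10^-5)^2 = 6.0 x 10^-14
Q < Ksp, so no precipitate of MgF2 forms.

Q = 6.0 × 10^-14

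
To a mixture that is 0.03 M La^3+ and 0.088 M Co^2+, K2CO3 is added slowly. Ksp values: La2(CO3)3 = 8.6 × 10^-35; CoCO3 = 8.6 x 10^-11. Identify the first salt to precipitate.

Each salt begins to precipitate when Q = Ksp, i.e. when [CO3^2-] reaches its threshold.
For La2(CO3)3: 8.6 × 10^-35 = (0.03)^2 × [CO3^2-]^3  ⇒  [CO3^2-] = 4.6 x 10^-11 M.
For CoCO3: 8.6 x 10^-11 = 0.088 × [CO3^2-]  ⇒  [CO3^2-] = 9.8 x 10^-10 M.
The salt with the lower threshold [CO3^2-] precipitates first: La2(CO3)3.

La2(CO3)3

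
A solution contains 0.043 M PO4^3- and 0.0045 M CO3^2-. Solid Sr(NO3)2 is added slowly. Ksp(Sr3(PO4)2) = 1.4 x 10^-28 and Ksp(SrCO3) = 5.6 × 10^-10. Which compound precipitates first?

Sr3(PO4)2

Each salt begins to precipitate when Q = Ksp, i.e. when [Sr^2+] reaches its threshold.
For Sr3(PO4)2: 1.4 x 10^-28 = (0.043)^2 × [Sr^2+]^3  ⇒  [Sr^2+] = 4.2 × 10^-9 M.
For SrCO3: 5.6 × 10^-10 = 0.0045 × [Sr^2+]  ⇒  [Sr^2+] = 1.2 x 10^-7 M.
The salt with the lower threshold [Sr^2+] precipitates first: Sr3(PO4)2.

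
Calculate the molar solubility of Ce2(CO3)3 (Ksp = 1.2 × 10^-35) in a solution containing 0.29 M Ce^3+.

Ce2(CO3)3(s) <=> 2 Ce^3+(aq) + 3 CO3^2-(aq)
Ksp = [Ce^3+]^2[CO3^2-]^3
Let s = moles of Ce2(CO3)3 that dissolve per litre. [Ce^3+] = 0.29 + 2s ≈ 0.29, [CO3^2-] = 3s (Ksp is small, so little additional dissolves).
Ksp ≈ (0.29)^2 × (3s)^3
s = 1.7 × 10^-12 M
Check: 2s = 3.5 x 10^-12 ≪ 0.29, so the approximation is valid.

s = 1.7 × 10^-12 M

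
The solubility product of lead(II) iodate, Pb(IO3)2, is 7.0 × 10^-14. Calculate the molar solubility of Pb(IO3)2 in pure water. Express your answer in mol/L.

2.6e-5 M

Pb(IO3)2(s) <=> Pb^2+ + 2 IO3^-
Ksp = [Pb^2+][IO3^-]^2
For each mole of Pb(IO3)2 that dissolves: [Pb^2+] = s, [IO3^-] = 2s.
So Ksp = s × (2s)^2 = 4s^3
s = (7.0 × 10^-14 / 4)^(1/3) = 2.6 × 10^-5 M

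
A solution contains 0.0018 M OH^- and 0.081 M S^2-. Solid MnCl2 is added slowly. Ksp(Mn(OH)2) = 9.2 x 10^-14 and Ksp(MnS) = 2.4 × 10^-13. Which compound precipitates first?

Each salt begins to precipitate when Q = Ksp, i.e. when [Mn^2+] reaches its threshold.
For Mn(OH)2: 9.2 x 10^-14 = (0.0018)^2 × [Mn^2+]  ⇒  [Mn^2+] = 2.8 × 10^-8 M.
For MnS: 2.4 × 10^-13 = 0.081 × [Mn^2+]  ⇒  [Mn^2+] = 3.0 x 10^-12 M.
The salt with the lower threshold [Mn^2+] precipitates first: MnS.

MnS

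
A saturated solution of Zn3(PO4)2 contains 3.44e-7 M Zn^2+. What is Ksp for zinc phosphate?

2.14 × 10^-33

Zn3(PO4)2(s) <=> 3 Zn^2+ + 2 PO4^3-
Stoichiometry gives [PO4^3-] = (2/3)[Zn^2+] = 2.293 x 10^-7 M.
Ksp = [Zn^2+]^3[PO4^3-]^2
Ksp = (3.44 x 10^-7)^3 × (2.293 x 10^-7)^2 = 2.14 × 10^-33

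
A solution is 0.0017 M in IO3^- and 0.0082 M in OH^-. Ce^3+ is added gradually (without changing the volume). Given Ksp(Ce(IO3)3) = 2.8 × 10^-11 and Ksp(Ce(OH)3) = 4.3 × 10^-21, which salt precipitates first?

Ce(OH)3

Precipitation of each salt starts when its ion product equals its Ksp.
For Ce(IO3)3: 2.8 × 10^-11 = (0.0017)^3 × [Ce^3+]  ⇒  [Ce^3+] = 5.7 × 10^-3 M.
For Ce(OH)3: 4.3 × 10^-21 = (0.0082)^3 × [Ce^3+]  ⇒  [Ce^3+] = 7.8 × 10^-15 M.
The salt with the lower threshold [Ce^3+] precipitates first: Ce(OH)3.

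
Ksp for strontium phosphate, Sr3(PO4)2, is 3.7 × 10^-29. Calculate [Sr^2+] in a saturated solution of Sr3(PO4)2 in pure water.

Sr3(PO4)2(s) ⇌ 3 Sr^2+ + 2 PO4^3-
Ksp = [Sr^2+]^3[PO4^3-]^2
If s mol/L of Sr3(PO4)2 dissolves, [Sr^2+] = 3s and [PO4^3-] = 2s.
Substituting: Ksp = (3s)^3(2s)^2 = 108s^5
s^5 = 3.7 × 10^-29 / 108, so s = 8.07 x 10^-7 M
[Sr^2+] = 3s = 2.4 × 10^-6 M

2.4 × 10^-6 M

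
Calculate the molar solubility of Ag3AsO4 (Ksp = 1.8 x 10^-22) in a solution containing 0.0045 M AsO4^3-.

1.1 × 10^-7 M

Ag3AsO4(s) ⇌ 3 Ag^+(aq) + AsO4^3-(aq)
Ksp = [Ag^+]^3[AsO4^3-]
If s mol/L dissolves here, [Ag^+] = 3s, [AsO4^3-] = 0.0045 + s ≈ 0.0045 (common-ion effect: AsO4^3- is already 0.0045 M).
Ksp ≈ (3s)^3 × 0.0045
s = 1.1 × 10^-7 M
Check: s = 1.1 × 10^-7 ≪ 0.0045, so the approximation is valid.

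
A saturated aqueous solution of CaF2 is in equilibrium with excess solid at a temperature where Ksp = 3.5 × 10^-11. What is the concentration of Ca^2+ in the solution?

CaF2(s) ⇌ Ca^2+ + 2 F^-
Ksp = [Ca^2+][F^-]^2
With molar solubility s: [Ca^2+] = s, [F^-] = 2s.
Substituting: Ksp = s(2s)^2 = 4s^3
s^3 = 3.5 × 10^-11 / 4, so s = 2.06 × 10^-4 M
[Ca^2+] = s = 2.1 × 10^-4 M

[Ca^2+] = 2.1 × 10^-4 M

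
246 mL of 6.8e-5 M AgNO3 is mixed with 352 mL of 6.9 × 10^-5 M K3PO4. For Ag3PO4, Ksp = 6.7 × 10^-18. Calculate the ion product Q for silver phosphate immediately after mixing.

Q ≈ 8.9 × 10^-19

Total volume = 246 + 352 = 598 mL.
[Ag^+] = 6.8 x 10^-5 × (246/598) = 2.80 × 10^-5 M
[PO4^3-] = 6.9 x 10^-5 × (352/598) = 4.06 × 10^-5 M
Ag3PO4(s) ⇌ 3 Ag^+ + PO4^3-, so Q = [Ag^+]^3[PO4^3-]
Q = (2.80 × 10^-5)^3(4.06 × 10^-5) = 8.9 x 10^-19
Q < Ksp, so no precipitate of Ag3PO4 forms.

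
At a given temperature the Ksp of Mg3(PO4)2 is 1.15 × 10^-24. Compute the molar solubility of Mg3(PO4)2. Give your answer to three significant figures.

s = 6.39 × 10^-6 M

Mg3(PO4)2(s) ⇌ 3 Mg^2+(aq) + 2 PO4^3-(aq)
Ksp = [Mg^2+]^3[PO4^3-]^2
Let s = molar solubility. Then [Mg^2+] = 3s and [PO4^3-] = 2s.
So Ksp = (3s)^3 × (2s)^2 = 108s^5
s = (1.15 × 10^-24 / 108)^(1/5) = 6.39 × 10^-6 M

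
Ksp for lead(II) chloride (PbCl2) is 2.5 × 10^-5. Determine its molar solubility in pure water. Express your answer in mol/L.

PbCl2(s) <=> Pb^2+ + 2 Cl^-
Ksp = [Pb^2+][Cl^-]^2
With molar solubility s: [Pb^2+] = s, [Cl^-] = 2s.
Ksp = s(2s)^2 = 4s^3
s^3 = 2.5 × 10^-5 / 4, so s = 1.8 × 10^-2 M

s ≈ 1.8 × 10^-2 M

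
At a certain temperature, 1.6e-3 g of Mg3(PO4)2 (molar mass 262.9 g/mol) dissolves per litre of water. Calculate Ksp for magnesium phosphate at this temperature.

Molar solubility s = (1.6 × 10^-3 g/L) / (262.9 g/mol) = 6.09 × 10^-6 M.
Mg3(PO4)2(s) ⇌ 3 Mg^2+ + 2 PO4^3-
If s mol/L of Mg3(PO4)2 dissolves, [Mg^2+] = 3s and [PO4^3-] = 2s.
Ksp = [Mg^2+]^3[PO4^3-]^2
Substituting: Ksp = (3s)^3(2s)^2 = 108s^5
Ksp = 108 × (6.09 x 10^-6)^5 = 9.0 × 10^-25

Ksp = 9.0 × 10^-25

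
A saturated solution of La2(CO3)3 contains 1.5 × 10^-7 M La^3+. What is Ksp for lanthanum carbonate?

2.6e-34

La2(CO3)3(s) ⇌ 2 La^3+ + 3 CO3^2-
Stoichiometry gives [CO3^2-] = (3/2)[La^3+] = 2.25 × 10^-7 M.
Ksp = [La^3+]^2[CO3^2-]^3
Ksp = (1.5 x 10^-7)^2 × (2.25 x 10^-7)^3 = 2.6 × 10^-34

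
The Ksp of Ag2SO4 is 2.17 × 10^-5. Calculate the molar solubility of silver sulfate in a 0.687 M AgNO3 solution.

Ag2SO4(s) <=> 2 Ag^+(aq) + SO4^2-(aq)
Ksp = [Ag^+]^2[SO4^2-]
Let s be the molar solubility in this solution. [Ag^+] = 0.687 + 2s ≈ 0.687, [SO4^2-] = s (since Ag^+ from AgNO3 dominates).
Ksp ≈ (0.687)^2 × s
s = 4.60 × 10^-5 M
Check: 2s = 9.2 × 10^-5 ≪ 0.687, so the approximation is valid.

4.60e-5 M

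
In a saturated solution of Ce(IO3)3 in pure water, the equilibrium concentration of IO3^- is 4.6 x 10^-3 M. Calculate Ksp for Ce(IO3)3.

Ce(IO3)3(s) ⇌ Ce^3+ + 3 IO3^-
Stoichiometry gives [Ce^3+] = (1/3)[IO3^-] = 1.53 x 10^-3 M.
Ksp = [Ce^3+][IO3^-]^3
Ksp = 1.53 × 10^-3 × (4.6 x 10^-3)^3 = 1.5 × 10^-10

Ksp ≈ 1.5 × 10^-10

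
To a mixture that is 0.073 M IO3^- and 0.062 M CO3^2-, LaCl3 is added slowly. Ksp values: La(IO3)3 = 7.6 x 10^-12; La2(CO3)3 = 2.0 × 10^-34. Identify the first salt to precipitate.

Precipitation of each salt starts when its ion product equals its Ksp.
For La(IO3)3: 7.6 x 10^-12 = (0.073)^3 × [La^3+]  ⇒  [La^3+] = 2.0 × 10^-8 M.
For La2(CO3)3: 2.0 × 10^-34 = (0.062)^3 × [La^3+]^2  ⇒  [La^3+] = 9.2 x 10^-16 M.
The salt with the lower threshold [La^3+] precipitates first: La2(CO3)3.

La2(CO3)3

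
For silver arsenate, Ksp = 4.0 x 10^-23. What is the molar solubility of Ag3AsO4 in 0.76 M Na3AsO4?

Ag3AsO4(s) <=> 3 Ag^+(aq) + AsO4^3-(aq)
Ksp = [Ag^+]^3[AsO4^3-]
Let s = moles of Ag3AsO4 that dissolve per litre. [Ag^+] = 3s, [AsO4^3-] = 0.76 + s ≈ 0.76 (common-ion effect: AsO4^3- is already 0.76 M).
Ksp ≈ (3s)^3 × 0.76
s = 1.2 × 10^-8 M
Check: s = 1.2 x 10^-8 ≪ 0.76, so the approximation is valid.

s ≈ 1.2e-8 M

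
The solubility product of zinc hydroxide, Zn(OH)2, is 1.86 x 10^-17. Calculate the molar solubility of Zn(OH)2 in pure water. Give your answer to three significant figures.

Zn(OH)2(s) ⇌ Zn^2+ + 2 OH^-
Ksp = [Zn^2+][OH^-]^2
If s mol/L of Zn(OH)2 dissolves, [Zn^2+] = s and [OH^-] = 2s.
Ksp = s(2s)^2 = 4s^3
s = (1.86 x 10^-17 / 4)^(1/3) = 1.67 × 10^-6 M

s = 1.67 × 10^-6 M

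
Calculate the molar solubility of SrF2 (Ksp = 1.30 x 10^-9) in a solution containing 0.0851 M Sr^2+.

6.18 × 10^-5 M

SrF2(s) <=> Sr^2+(aq) + 2 F^-(aq)
Ksp = [Sr^2+][F^-]^2
Let s = moles of SrF2 that dissolve per litre. [Sr^2+] = 0.0851 + s ≈ 0.0851, [F^-] = 2s (since the Sr^2+ already present dominates).
Ksp ≈ 0.0851 × (2s)^2
s = 6.18 × 10^-5 M
Check: s = 6.2 × 10^-5 ≪ 0.0851, so the approximation is valid.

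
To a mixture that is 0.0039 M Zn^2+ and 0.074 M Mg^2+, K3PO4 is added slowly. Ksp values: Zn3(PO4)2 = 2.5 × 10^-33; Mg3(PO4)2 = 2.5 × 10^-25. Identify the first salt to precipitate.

Zn3(PO4)2

Each salt begins to precipitate when Q = Ksp, i.e. when [PO4^3-] reaches its threshold.
For Zn3(PO4)2: 2.5 × 10^-33 = (0.0039)^3 × [PO4^3-]^2  ⇒  [PO4^3-] = 2.1 × 10^-13 M.
For Mg3(PO4)2: 2.5 × 10^-25 = (0.074)^3 × [PO4^3-]^2  ⇒  [PO4^3-] = 2.5 x 10^-11 M.
The salt with the lower threshold [PO4^3-] precipitates first: Zn3(PO4)2.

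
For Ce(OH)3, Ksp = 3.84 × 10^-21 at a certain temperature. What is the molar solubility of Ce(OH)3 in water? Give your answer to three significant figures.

3.45 × 10^-6 M

Ce(OH)3(s) ⇌ Ce^3+(aq) + 3 OH^-(aq)
Ksp = [Ce^3+][OH^-]^3
If s mol/L of Ce(OH)3 dissolves, [Ce^3+] = s and [OH^-] = 3s.
Ksp = s(3s)^3 = 27s^4
s^4 = 3.84 × 10^-21 / 27, so s = 3.45 × 10^-6 M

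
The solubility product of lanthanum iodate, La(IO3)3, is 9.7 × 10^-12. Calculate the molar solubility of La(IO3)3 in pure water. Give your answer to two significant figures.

La(IO3)3(s) ⇌ La^3+(aq) + 3 IO3^-(aq)
Ksp = [La^3+][IO3^-]^3
With molar solubility s: [La^3+] = s, [IO3^-] = 3s.
So Ksp = s × (3s)^3 = 27s^4
Solving, s = (9.7 × 10^-12/27)^(1/4) = 7.7 x 10^-4 M

s = 7.7e-4 M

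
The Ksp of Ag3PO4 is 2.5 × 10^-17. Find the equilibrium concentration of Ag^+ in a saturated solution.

Ag3PO4(s) ⇌ 3 Ag^+(aq) + PO4^3-(aq)
Ksp = [Ag^+]^3[PO4^3-]
For each mole of Ag3PO4 that dissolves: [Ag^+] = 3s, [PO4^3-] = s.
Ksp = (3s)^3s = 27s^4
s = (2.5 × 10^-17 / 27)^(1/4) = 3.10 × 10^-5 M
[Ag^+] = 3s = 9.3 × 10^-5 M

9.3e-5 M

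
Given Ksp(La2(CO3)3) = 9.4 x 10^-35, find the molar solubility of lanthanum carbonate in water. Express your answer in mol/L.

La2(CO3)3(s) ⇌ 2 La^3+ + 3 CO3^2-
Ksp = [La^3+]^2[CO3^2-]^3
For each mole of La2(CO3)3 that dissolves: [La^3+] = 2s, [CO3^2-] = 3s.
Substituting: Ksp = (2s)^2(3s)^3 = 108s^5
s^5 = 9.4 x 10^-35 / 108, so s = 6.1 × 10^-8 M

s = 6.1e-8 M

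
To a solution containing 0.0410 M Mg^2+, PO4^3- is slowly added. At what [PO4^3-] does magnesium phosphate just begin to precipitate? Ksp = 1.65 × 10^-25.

[PO4^3-] = 4.89 × 10^-11 M

Mg3(PO4)2(s) ⇌ 3 Mg^2+(aq) + 2 PO4^3-(aq)
Ksp = [Mg^2+]^3[PO4^3-]^2
Precipitation begins when Q = Ksp. With [Mg^2+] = 0.0410 M:
1.65 × 10^-25 = (0.0410)^3 × [PO4^3-]^2
[PO4^3-] = (1.65 × 10^-25 / 6.892 x 10^-5)^(1/2) = 4.89 x 10^-11 M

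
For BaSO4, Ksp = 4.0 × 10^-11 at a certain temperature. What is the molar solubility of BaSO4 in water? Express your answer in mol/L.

BaSO4(s) ⇌ Ba^2+ + SO4^2-
Ksp = [Ba^2+][SO4^2-]
With molar solubility s: [Ba^2+] = s, [SO4^2-] = s.
Ksp = s^2
s = (4.0 × 10^-11)^(1/2) = 6.3 x 10^-6 M

6.3e-6 M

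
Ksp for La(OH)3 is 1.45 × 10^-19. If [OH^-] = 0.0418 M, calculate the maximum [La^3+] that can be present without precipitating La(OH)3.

[La^3+] = 1.99 × 10^-15 M

La(OH)3(s) ⇌ La^3+(aq) + 3 OH^-(aq)
Ksp = [La^3+][OH^-]^3
Precipitation begins when Q = Ksp. With [OH^-] = 0.0418 M:
1.45 × 10^-19 = (0.0418)^3 × [La^3+]
[La^3+] = (1.45 × 10^-19 / 7.303 x 10^-5) = 1.99 × 10^-15 M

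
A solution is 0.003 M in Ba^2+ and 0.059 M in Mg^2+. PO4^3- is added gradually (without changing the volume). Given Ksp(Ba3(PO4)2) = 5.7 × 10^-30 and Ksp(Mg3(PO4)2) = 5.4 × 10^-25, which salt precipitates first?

Precipitation of each salt starts when its ion product equals its Ksp.
For Ba3(PO4)2: 5.7 × 10^-30 = (0.003)^3 × [PO4^3-]^2  ⇒  [PO4^3-] = 1.5 × 10^-11 M.
For Mg3(PO4)2: 5.4 × 10^-25 = (0.059)^3 × [PO4^3-]^2  ⇒  [PO4^3-] = 5.1 x 10^-11 M.
The salt with the lower threshold [PO4^3-] precipitates first: Ba3(PO4)2.

Ba3(PO4)2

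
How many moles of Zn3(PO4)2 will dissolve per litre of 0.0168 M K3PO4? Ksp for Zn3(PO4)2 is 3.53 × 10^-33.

s = 7.74 × 10^-11 M

Zn3(PO4)2(s) ⇌ 3 Zn^2+ + 2 PO4^3-
Ksp = [Zn^2+]^3[PO4^3-]^2
Let s be the molar solubility in this solution. [Zn^2+] = 3s, [PO4^3-] = 0.0168 + 2s ≈ 0.0168 (Ksp is small, so little additional dissolves).
Ksp ≈ (3s)^3 × (0.0168)^2
s = 7.74 × 10^-11 M
Check: 2s = 1.5 x 10^-10 ≪ 0.0168, so the approximation is valid.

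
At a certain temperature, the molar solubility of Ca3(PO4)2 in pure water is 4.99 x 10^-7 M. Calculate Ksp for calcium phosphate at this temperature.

Ca3(PO4)2(s) ⇌ 3 Ca^2+(aq) + 2 PO4^3-(aq)
Let s = molar solubility. Then [Ca^2+] = 3s and [PO4^3-] = 2s.
Ksp = [Ca^2+]^3[PO4^3-]^2
Substituting: Ksp = (3s)^3(2s)^2 = 108s^5
With s = 4.99 × 10^-7: Ksp = 3.34 × 10^-30

Ksp ≈ 3.34 x 10^-30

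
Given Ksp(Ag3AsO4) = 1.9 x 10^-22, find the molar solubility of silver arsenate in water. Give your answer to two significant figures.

Ag3AsO4(s) <=> 3 Ag^+(aq) + AsO4^3-(aq)
Ksp = [Ag^+]^3[AsO4^3-]
If s mol/L of Ag3AsO4 dissolves, [Ag^+] = 3s and [AsO4^3-] = s.
Substituting: Ksp = (3s)^3s = 27s^4
Solving, s = (1.9 x 10^-22/27)^(1/4) = 1.6 × 10^-6 M

s ≈ 1.6 × 10^-6 M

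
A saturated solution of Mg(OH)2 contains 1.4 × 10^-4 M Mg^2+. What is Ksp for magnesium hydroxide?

Mg(OH)2(s) <=> Mg^2+ + 2 OH^-
Stoichiometry gives [OH^-] = (2/1)[Mg^2+] = 2.80 × 10^-4 M.
Ksp = [Mg^2+][OH^-]^2
Ksp = 1.4 × 10^-4 × (2.80 x 10^-4)^2 = 1.1 x 10^-11

Ksp ≈ 1.1 x 10^-11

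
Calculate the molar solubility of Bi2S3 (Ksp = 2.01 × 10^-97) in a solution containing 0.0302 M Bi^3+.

s ≈ 2.01 × 10^-32 M

Bi2S3(s) <=> 2 Bi^3+ + 3 S^2-
Ksp = [Bi^3+]^2[S^2-]^3
If s mol/L dissolves here, [Bi^3+] = 0.0302 + 2s ≈ 0.0302, [S^2-] = 3s (since the Bi^3+ already present dominates).
Ksp ≈ (0.0302)^2 × (3s)^3
s = 2.01 x 10^-32 M
Check: 2s = 4.0 x 10^-32 ≪ 0.0302, so the approximation is valid.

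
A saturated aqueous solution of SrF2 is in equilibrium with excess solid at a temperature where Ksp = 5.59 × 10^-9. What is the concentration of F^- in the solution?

2.24e-3 M

SrF2(s) ⇌ Sr^2+(aq) + 2 F^-(aq)
Ksp = [Sr^2+][F^-]^2
If s mol/L of SrF2 dissolves, [Sr^2+] = s and [F^-] = 2s.
Ksp = s(2s)^2 = 4s^3
s = (5.59 × 10^-9 / 4)^(1/3) = 1.118 × 10^-3 M
[F^-] = 2s = 2.24 × 10^-3 M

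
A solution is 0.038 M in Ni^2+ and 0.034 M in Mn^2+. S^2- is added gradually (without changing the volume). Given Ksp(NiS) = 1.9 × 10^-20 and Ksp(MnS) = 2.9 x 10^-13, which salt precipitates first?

NiS

Each salt begins to precipitate when Q = Ksp, i.e. when [S^2-] reaches its threshold.
For NiS: 1.9 × 10^-20 = 0.038 × [S^2-]  ⇒  [S^2-] = 5.0 × 10^-19 M.
For MnS: 2.9 x 10^-13 = 0.034 × [S^2-]  ⇒  [S^2-] = 8.5 × 10^-12 M.
The salt with the lower threshold [S^2-] precipitates first: NiS.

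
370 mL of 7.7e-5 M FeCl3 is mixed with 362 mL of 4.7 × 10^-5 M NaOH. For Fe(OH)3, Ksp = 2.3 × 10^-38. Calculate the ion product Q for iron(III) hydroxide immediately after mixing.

Total volume = 370 + 362 = 732 mL.
[Fe^3+] = 7.7 × 10^-5 × (370/732) = 3.89 × 10^-5 M
[OH^-] = 4.7 × 10^-5 × (362/732) = 2.32 × 10^-5 M
Fe(OH)3(s) <=> Fe^3+(aq) + 3 OH^-(aq), so Q = [Fe^3+][OH^-]^3
Q = (3.89 × 10^-5)(2.32 × 10^-5)^3 = 4.9 x 10^-19
Q > Ksp, so Fe(OH)3 will precipitate.

Q ≈ 4.9 x 10^-19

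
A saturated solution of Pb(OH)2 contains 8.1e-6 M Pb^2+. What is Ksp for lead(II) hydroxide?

Pb(OH)2(s) ⇌ Pb^2+(aq) + 2 OH^-(aq)
Stoichiometry gives [OH^-] = (2/1)[Pb^2+] = 1.62 × 10^-5 M.
Ksp = [Pb^2+][OH^-]^2
Ksp = 8.1 × 10^-6 × (1.62 × 10^-5)^2 = 2.1 x 10^-15

2.1 x 10^-15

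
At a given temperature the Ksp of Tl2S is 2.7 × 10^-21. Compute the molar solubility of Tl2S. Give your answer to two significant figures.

s ≈ 8.8 × 10^-8 M

Tl2S(s) <=> 2 Tl^+(aq) + S^2-(aq)
Ksp = [Tl^+]^2[S^2-]
With molar solubility s: [Tl^+] = 2s, [S^2-] = s.
Substituting: Ksp = (2s)^2s = 4s^3
s = (2.7 × 10^-21 / 4)^(1/3) = 8.8 × 10^-8 M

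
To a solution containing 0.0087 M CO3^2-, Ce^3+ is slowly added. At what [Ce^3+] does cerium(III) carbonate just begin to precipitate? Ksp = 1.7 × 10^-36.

Ce2(CO3)3(s) <=> 2 Ce^3+ + 3 CO3^2-
Ksp = [Ce^3+]^2[CO3^2-]^3
Precipitation begins when Q = Ksp. With [CO3^2-] = 0.0087 M:
1.7 × 10^-36 = (0.0087)^3 × [Ce^3+]^2
[Ce^3+] = (1.7 × 10^-36 / 6.59 × 10^-7)^(1/2) = 1.6 × 10^-15 M

[Ce^3+] = 1.6 x 10^-15 M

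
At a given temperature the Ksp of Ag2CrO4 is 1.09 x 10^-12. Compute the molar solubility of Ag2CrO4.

s ≈ 6.48e-5 M

Ag2CrO4(s) ⇌ 2 Ag^+ + CrO4^2-
Ksp = [Ag^+]^2[CrO4^2-]
With molar solubility s: [Ag^+] = 2s, [CrO4^2-] = s.
Substituting: Ksp = (2s)^2s = 4s^3
Solving, s = (1.09 x 10^-12/4)^(1/3) = 6.48 × 10^-5 M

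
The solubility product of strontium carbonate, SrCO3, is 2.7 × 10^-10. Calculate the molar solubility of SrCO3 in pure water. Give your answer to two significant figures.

SrCO3(s) ⇌ Sr^2+(aq) + CO3^2-(aq)
Ksp = [Sr^2+][CO3^2-]
Let s = molar solubility. Then [Sr^2+] = s and [CO3^2-] = s.
Ksp = s^2
s = (2.7 × 10^-10)^(1/2) = 1.6 x 10^-5 M

1.6 × 10^-5 M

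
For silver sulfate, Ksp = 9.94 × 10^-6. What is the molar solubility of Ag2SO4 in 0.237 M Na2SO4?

s = 3.24 × 10^-3 M

Ag2SO4(s) ⇌ 2 Ag^+ + SO4^2-
Ksp = [Ag^+]^2[SO4^2-]
Let s be the molar solubility in this solution. [Ag^+] = 2s, [SO4^2-] = 0.237 + s ≈ 0.237 (Ksp is small, so little additional dissolves).
Ksp ≈ (2s)^2 × 0.237
s = 3.24 × 10^-3 M
Check: s = 3.2 × 10^-3 ≪ 0.237, so the approximation is valid.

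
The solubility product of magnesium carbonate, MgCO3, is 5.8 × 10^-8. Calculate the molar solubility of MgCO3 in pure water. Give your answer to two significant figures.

s = 2.4e-4 M

MgCO3(s) ⇌ Mg^2+ + CO3^2-
Ksp = [Mg^2+][CO3^2-]
With molar solubility s: [Mg^2+] = s, [CO3^2-] = s.
Ksp = s^2
s = (5.8 × 10^-8)^(1/2) = 2.4 x 10^-4 M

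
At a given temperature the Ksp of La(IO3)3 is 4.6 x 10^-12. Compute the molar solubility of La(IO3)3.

s = 6.4 × 10^-4 M

La(IO3)3(s) ⇌ La^3+(aq) + 3 IO3^-(aq)
Ksp = [La^3+][IO3^-]^3
If s mol/L of La(IO3)3 dissolves, [La^3+] = s and [IO3^-] = 3s.
Substituting: Ksp = s(3s)^3 = 27s^4
Solving, s = (4.6 x 10^-12/27)^(1/4) = 6.4 × 10^-4 M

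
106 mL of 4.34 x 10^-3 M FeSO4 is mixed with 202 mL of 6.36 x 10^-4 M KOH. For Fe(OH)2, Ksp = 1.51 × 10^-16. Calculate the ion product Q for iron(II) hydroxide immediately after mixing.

Total volume = 106 + 202 = 308 mL.
[Fe^2+] = 4.34 × 10^-3 × (106/308) = 1.494 x 10^-3 M
[OH^-] = 6.36 × 10^-4 × (202/308) = 4.171 × 10^-4 M
Fe(OH)2(s) ⇌ Fe^2+(aq) + 2 OH^-(aq), so Q = [Fe^2+][OH^-]^2
Q = (1.494 x 10^-3)(4.171 × 10^-4)^2 = 2.60 × 10^-10
Q > Ksp, so Fe(OH)2 will precipitate.

2.60 × 10^-10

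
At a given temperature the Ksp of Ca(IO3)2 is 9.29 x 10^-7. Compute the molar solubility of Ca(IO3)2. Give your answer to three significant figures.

s ≈ 6.15e-3 M

Ca(IO3)2(s) ⇌ Ca^2+ + 2 IO3^-
Ksp = [Ca^2+][IO3^-]^2
Let s = molar solubility. Then [Ca^2+] = s and [IO3^-] = 2s.
Substituting: Ksp = s(2s)^2 = 4s^3
s = (9.29 x 10^-7 / 4)^(1/3) = 6.15 × 10^-3 M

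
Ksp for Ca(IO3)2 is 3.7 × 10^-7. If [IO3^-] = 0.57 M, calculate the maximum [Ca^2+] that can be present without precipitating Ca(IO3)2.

1.1 x 10^-6 M

Ca(IO3)2(s) ⇌ Ca^2+(aq) + 2 IO3^-(aq)
Ksp = [Ca^2+][IO3^-]^2
Precipitation begins when Q = Ksp. With [IO3^-] = 0.57 M:
3.7 × 10^-7 = (0.57)^2 × [Ca^2+]
[Ca^2+] = (3.7 × 10^-7 / 3.25 x 10^-1) = 1.1 × 10^-6 M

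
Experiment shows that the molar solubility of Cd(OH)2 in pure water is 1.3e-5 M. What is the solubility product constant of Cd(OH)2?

Ksp = 8.8 × 10^-15

Cd(OH)2(s) ⇌ Cd^2+(aq) + 2 OH^-(aq)
With molar solubility s: [Cd^2+] = s, [OH^-] = 2s.
Ksp = [Cd^2+][OH^-]^2
So Ksp = s × (2s)^2 = 4s^3
With s = 1.3 × 10^-5: Ksp = 8.8 × 10^-15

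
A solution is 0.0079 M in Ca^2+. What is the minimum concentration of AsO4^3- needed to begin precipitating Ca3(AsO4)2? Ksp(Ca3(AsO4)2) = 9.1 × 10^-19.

Ca3(AsO4)2(s) ⇌ 3 Ca^2+ + 2 AsO4^3-
Ksp = [Ca^2+]^3[AsO4^3-]^2
Precipitation begins when Q = Ksp. With [Ca^2+] = 0.0079 M:
9.1 × 10^-19 = (0.0079)^3 × [AsO4^3-]^2
[AsO4^3-] = (9.1 × 10^-19 / 4.93 × 10^-7)^(1/2) = 1.4 × 10^-6 M

1.4 × 10^-6 M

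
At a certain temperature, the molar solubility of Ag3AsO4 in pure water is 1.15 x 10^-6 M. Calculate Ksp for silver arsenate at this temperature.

Ksp = 4.72 × 10^-23

Ag3AsO4(s) ⇌ 3 Ag^+ + AsO4^3-
Let s = molar solubility. Then [Ag^+] = 3s and [AsO4^3-] = s.
Ksp = [Ag^+]^3[AsO4^3-]
So Ksp = (3s)^3 × s = 27s^4
Ksp = 27 × (1.15 × 10^-6)^4 = 4.72 × 10^-23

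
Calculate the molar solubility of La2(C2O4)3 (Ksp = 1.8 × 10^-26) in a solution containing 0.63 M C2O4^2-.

1.3 x 10^-13 M

La2(C2O4)3(s) ⇌ 2 La^3+(aq) + 3 C2O4^2-(aq)
Ksp = [La^3+]^2[C2O4^2-]^3
If s mol/L dissolves here, [La^3+] = 2s, [C2O4^2-] = 0.63 + 3s ≈ 0.63 (common-ion effect: C2O4^2- is already 0.63 M).
Ksp ≈ (2s)^2 × (0.63)^3
s = 1.3 × 10^-13 M
Check: 3s = 4.0 × 10^-13 ≪ 0.63, so the approximation is valid.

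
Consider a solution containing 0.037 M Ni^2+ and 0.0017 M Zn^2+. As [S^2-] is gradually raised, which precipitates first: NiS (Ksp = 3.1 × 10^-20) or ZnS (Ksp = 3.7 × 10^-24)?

Each salt begins to precipitate when Q = Ksp, i.e. when [S^2-] reaches its threshold.
For NiS: 3.1 × 10^-20 = 0.037 × [S^2-]  ⇒  [S^2-] = 8.4 × 10^-19 M.
For ZnS: 3.7 × 10^-24 = 0.0017 × [S^2-]  ⇒  [S^2-] = 2.2 × 10^-21 M.
The salt with the lower threshold [S^2-] precipitates first: ZnS.

ZnS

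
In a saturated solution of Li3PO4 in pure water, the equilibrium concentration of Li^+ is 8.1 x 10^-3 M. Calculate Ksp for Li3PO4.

Li3PO4(s) ⇌ 3 Li^+ + PO4^3-
Stoichiometry gives [PO4^3-] = (1/3)[Li^+] = 2.70 × 10^-3 M.
Ksp = [Li^+]^3[PO4^3-]
Ksp = (8.1 x 10^-3)^3 × 2.70 × 10^-3 = 1.4 × 10^-9

Ksp ≈ 1.4 × 10^-9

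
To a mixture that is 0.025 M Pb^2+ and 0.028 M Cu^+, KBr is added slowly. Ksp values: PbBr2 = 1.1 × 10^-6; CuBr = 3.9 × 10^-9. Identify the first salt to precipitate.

Precipitation of each salt starts when its ion product equals its Ksp.
For PbBr2: 1.1 × 10^-6 = 0.025 × [Br^-]^2  ⇒  [Br^-] = 6.6 × 10^-3 M.
For CuBr: 3.9 × 10^-9 = 0.028 × [Br^-]  ⇒  [Br^-] = 1.4 × 10^-7 M.
The salt with the lower threshold [Br^-] precipitates first: CuBr.

CuBr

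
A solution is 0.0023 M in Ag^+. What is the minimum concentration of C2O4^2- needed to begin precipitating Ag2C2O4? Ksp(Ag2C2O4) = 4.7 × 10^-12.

Ag2C2O4(s) <=> 2 Ag^+ + C2O4^2-
Ksp = [Ag^+]^2[C2O4^2-]
Precipitation begins when Q = Ksp. With [Ag^+] = 0.0023 M:
4.7 × 10^-12 = (0.0023)^2 × [C2O4^2-]
[C2O4^2-] = (4.7 × 10^-12 / 5.29 × 10^-6) = 8.9 × 10^-7 M

8.9 x 10^-7 M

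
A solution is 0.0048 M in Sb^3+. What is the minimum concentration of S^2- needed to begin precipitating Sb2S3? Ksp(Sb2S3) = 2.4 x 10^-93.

Sb2S3(s) <=> 2 Sb^3+(aq) + 3 S^2-(aq)
Ksp = [Sb^3+]^2[S^2-]^3
Precipitation begins when Q = Ksp. With [Sb^3+] = 0.0048 M:
2.4 x 10^-93 = (0.0048)^2 × [S^2-]^3
[S^2-] = (2.4 x 10^-93 / 2.30 x 10^-5)^(1/3) = 4.7 × 10^-30 M

[S^2-] ≈ 4.7e-30 M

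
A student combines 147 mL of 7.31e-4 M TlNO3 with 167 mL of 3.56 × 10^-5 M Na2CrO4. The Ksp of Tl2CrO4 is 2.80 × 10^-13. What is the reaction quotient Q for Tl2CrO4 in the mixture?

Q ≈ 2.22 × 10^-12

Total volume = 147 + 167 = 314 mL.
[Tl^+] = 7.31 × 10^-4 × (147/314) = 3.422 × 10^-4 M
[CrO4^2-] = 3.56 x 10^-5 × (167/314) = 1.893 × 10^-5 M
Tl2CrO4(s) ⇌ 2 Tl^+(aq) + CrO4^2-(aq), so Q = [Tl^+]^2[CrO4^2-]
Q = (3.422 × 10^-4)^2(1.893 x 10^-5) = 2.22 x 10^-12
Q > Ksp, so Tl2CrO4 will precipitate.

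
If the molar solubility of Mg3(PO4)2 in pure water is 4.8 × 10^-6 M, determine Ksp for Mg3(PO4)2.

Mg3(PO4)2(s) <=> 3 Mg^2+(aq) + 2 PO4^3-(aq)
With molar solubility s: [Mg^2+] = 3s, [PO4^3-] = 2s.
Ksp = [Mg^2+]^3[PO4^3-]^2
Substituting: Ksp = (3s)^3(2s)^2 = 108s^5
With s = 4.8 × 10^-6: Ksp = 2.8 × 10^-25

Ksp ≈ 2.8e-25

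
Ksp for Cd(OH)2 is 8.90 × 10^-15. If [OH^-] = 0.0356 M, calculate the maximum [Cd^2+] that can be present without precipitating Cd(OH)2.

Cd(OH)2(s) ⇌ Cd^2+ + 2 OH^-
Ksp = [Cd^2+][OH^-]^2
Precipitation begins when Q = Ksp. With [OH^-] = 0.0356 M:
8.90 × 10^-15 = (0.0356)^2 × [Cd^2+]
[Cd^2+] = (8.90 × 10^-15 / 1.267 × 10^-3) = 7.02 x 10^-12 M

[Cd^2+] = 7.02 × 10^-12 M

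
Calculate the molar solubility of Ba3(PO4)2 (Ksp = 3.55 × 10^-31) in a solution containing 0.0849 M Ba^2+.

Ba3(PO4)2(s) ⇌ 3 Ba^2+ + 2 PO4^3-
Ksp = [Ba^2+]^3[PO4^3-]^2
Let s be the molar solubility in this solution. [Ba^2+] = 0.0849 + 3s ≈ 0.0849, [PO4^3-] = 2s (since the Ba^2+ already present dominates).
Ksp ≈ (0.0849)^3 × (2s)^2
s = 1.20 × 10^-14 M
Check: 3s = 3.6 x 10^-14 ≪ 0.0849, so the approximation is valid.

s = 1.20e-14 M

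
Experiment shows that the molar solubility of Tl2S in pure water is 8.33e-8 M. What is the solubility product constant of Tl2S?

Tl2S(s) <=> 2 Tl^+ + S^2-
Let s = molar solubility. Then [Tl^+] = 2s and [S^2-] = s.
Ksp = [Tl^+]^2[S^2-]
So Ksp = (2s)^2 × s = 4s^3
Ksp = 4 × (8.33 x 10^-8)^3 = 2.31 x 10^-21

2.31 x 10^-21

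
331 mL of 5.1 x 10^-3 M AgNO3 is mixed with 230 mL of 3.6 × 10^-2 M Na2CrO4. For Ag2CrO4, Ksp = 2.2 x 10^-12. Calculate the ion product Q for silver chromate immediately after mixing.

Total volume = 331 + 230 = 561 mL.
[Ag^+] = 5.1 × 10^-3 × (331/561) = 3.01 × 10^-3 M
[CrO4^2-] = 3.6 x 10^-2 × (230/561) = 1.48 × 10^-2 M
Ag2CrO4(s) ⇌ 2 Ag^+ + CrO4^2-, so Q = [Ag^+]^2[CrO4^2-]
Q = (3.01 × 10^-3)^2(1.48 × 10^-2) = 1.3 × 10^-7
Q > Ksp, so Ag2CrO4 will precipitate.

Q = 1.3e-7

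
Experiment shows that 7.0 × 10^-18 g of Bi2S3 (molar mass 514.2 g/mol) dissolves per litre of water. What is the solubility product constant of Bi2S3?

Molar solubility s = (7.0 × 10^-18 g/L) / (514.2 g/mol) = 1.36 x 10^-20 M.
Bi2S3(s) ⇌ 2 Bi^3+ + 3 S^2-
If s mol/L of Bi2S3 dissolves, [Bi^3+] = 2s and [S^2-] = 3s.
Ksp = [Bi^3+]^2[S^2-]^3
So Ksp = (2s)^2 × (3s)^3 = 108s^5
With s = 1.36 × 10^-20: Ksp = 5.0 × 10^-98

Ksp ≈ 5.0 x 10^-98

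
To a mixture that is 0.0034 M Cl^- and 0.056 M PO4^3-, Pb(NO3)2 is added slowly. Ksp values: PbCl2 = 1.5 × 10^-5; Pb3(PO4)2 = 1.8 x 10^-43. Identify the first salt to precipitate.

Pb3(PO4)2

Each salt begins to precipitate when Q = Ksp, i.e. when [Pb^2+] reaches its threshold.
For PbCl2: 1.5 × 10^-5 = (0.0034)^2 × [Pb^2+]  ⇒  [Pb^2+] = 1.3 M.
For Pb3(PO4)2: 1.8 x 10^-43 = (0.056)^2 × [Pb^2+]^3  ⇒  [Pb^2+] = 3.9 x 10^-14 M.
The salt with the lower threshold [Pb^2+] precipitates first: Pb3(PO4)2.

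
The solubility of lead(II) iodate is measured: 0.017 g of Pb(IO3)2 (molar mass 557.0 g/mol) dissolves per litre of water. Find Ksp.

Ksp ≈ 1.1e-13

Molar solubility s = (1.7 × 10^-2 g/L) / (557.0 g/mol) = 3.05 × 10^-5 M.
Pb(IO3)2(s) <=> Pb^2+ + 2 IO3^-
Let s = molar solubility. Then [Pb^2+] = s and [IO3^-] = 2s.
Ksp = [Pb^2+][IO3^-]^2
Ksp = s(2s)^2 = 4s^3
With s = 3.05 × 10^-5: Ksp = 1.1 × 10^-13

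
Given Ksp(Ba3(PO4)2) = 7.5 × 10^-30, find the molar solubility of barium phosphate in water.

Ba3(PO4)2(s) ⇌ 3 Ba^2+ + 2 PO4^3-
Ksp = [Ba^2+]^3[PO4^3-]^2
For each mole of Ba3(PO4)2 that dissolves: [Ba^2+] = 3s, [PO4^3-] = 2s.
Substituting: Ksp = (3s)^3(2s)^2 = 108s^5
s = (7.5 × 10^-30 / 108)^(1/5) = 5.9 x 10^-7 M

5.9 x 10^-7 M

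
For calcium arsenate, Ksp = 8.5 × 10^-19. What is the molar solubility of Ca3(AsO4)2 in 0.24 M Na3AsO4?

8.2 × 10^-7 M

Ca3(AsO4)2(s) ⇌ 3 Ca^2+(aq) + 2 AsO4^3-(aq)
Ksp = [Ca^2+]^3[AsO4^3-]^2
Let s be the molar solubility in this solution. [Ca^2+] = 3s, [AsO4^3-] = 0.24 + 2s ≈ 0.24 (common-ion effect: AsO4^3- is already 0.24 M).
Ksp ≈ (3s)^3 × (0.24)^2
s = 8.2 x 10^-7 M
Check: 2s = 1.6 x 10^-6 ≪ 0.24, so the approximation is valid.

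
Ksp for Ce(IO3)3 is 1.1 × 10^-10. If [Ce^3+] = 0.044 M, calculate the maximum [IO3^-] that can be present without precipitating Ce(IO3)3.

Ce(IO3)3(s) ⇌ Ce^3+(aq) + 3 IO3^-(aq)
Ksp = [Ce^3+][IO3^-]^3
Precipitation begins when Q = Ksp. With [Ce^3+] = 0.044 M:
1.1 × 10^-10 = (0.044) × [IO3^-]^3
[IO3^-] = (1.1 × 10^-10 / 4.4 × 10^-2)^(1/3) = 1.4 × 10^-3 M

[IO3^-] ≈ 1.4 × 10^-3 M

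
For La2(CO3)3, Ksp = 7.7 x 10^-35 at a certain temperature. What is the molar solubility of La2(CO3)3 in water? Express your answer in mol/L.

La2(CO3)3(s) <=> 2 La^3+(aq) + 3 CO3^2-(aq)
Ksp = [La^3+]^2[CO3^2-]^3
For each mole of La2(CO3)3 that dissolves: [La^3+] = 2s, [CO3^2-] = 3s.
Substituting: Ksp = (2s)^2(3s)^3 = 108s^5
s^5 = 7.7 x 10^-35 / 108, so s = 5.9 × 10^-8 M

s = 5.9e-8 M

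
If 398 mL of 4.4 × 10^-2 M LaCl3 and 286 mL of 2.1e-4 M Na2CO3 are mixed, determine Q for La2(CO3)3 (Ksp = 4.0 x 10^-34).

Total volume = 398 + 286 = 684 mL.
[La^3+] = 4.4 × 10^-2 × (398/684) = 2.56 x 10^-2 M
[CO3^2-] = 2.1 × 10^-4 × (286/684) = 8.78 × 10^-5 M
La2(CO3)3(s) ⇌ 2 La^3+ + 3 CO3^2-, so Q = [La^3+]^2[CO3^2-]^3
Q = (2.56 × 10^-2)^2(8.78 × 10^-5)^3 = 4.4 x 10^-16
Q > Ksp, so La2(CO3)3 will precipitate.

4.4 × 10^-16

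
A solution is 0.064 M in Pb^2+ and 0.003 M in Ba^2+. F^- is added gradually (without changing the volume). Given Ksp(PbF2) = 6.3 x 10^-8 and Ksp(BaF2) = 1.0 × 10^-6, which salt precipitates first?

Each salt begins to precipitate when Q = Ksp, i.e. when [F^-] reaches its threshold.
For PbF2: 6.3 x 10^-8 = 0.064 × [F^-]^2  ⇒  [F^-] = 9.9 × 10^-4 M.
For BaF2: 1.0 × 10^-6 = 0.003 × [F^-]^2  ⇒  [F^-] = 1.8 × 10^-2 M.
The salt with the lower threshold [F^-] precipitates first: PbF2.

PbF2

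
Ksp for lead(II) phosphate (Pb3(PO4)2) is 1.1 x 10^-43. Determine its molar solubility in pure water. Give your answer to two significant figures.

Pb3(PO4)2(s) ⇌ 3 Pb^2+ + 2 PO4^3-
Ksp = [Pb^2+]^3[PO4^3-]^2
With molar solubility s: [Pb^2+] = 3s, [PO4^3-] = 2s.
Ksp = (3s)^3(2s)^2 = 108s^5
s = (1.1 x 10^-43 / 108)^(1/5) = 1.0 × 10^-9 M

s = 1.0e-9 M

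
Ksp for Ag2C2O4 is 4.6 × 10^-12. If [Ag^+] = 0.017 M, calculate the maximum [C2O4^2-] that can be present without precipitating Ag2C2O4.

Ag2C2O4(s) <=> 2 Ag^+(aq) + C2O4^2-(aq)
Ksp = [Ag^+]^2[C2O4^2-]
Precipitation begins when Q = Ksp. With [Ag^+] = 0.017 M:
4.6 × 10^-12 = (0.017)^2 × [C2O4^2-]
[C2O4^2-] = (4.6 × 10^-12 / 2.89 × 10^-4) = 1.6 x 10^-8 M

[C2O4^2-] ≈ 1.6 × 10^-8 M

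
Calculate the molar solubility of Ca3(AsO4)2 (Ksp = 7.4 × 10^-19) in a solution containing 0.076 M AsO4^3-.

s ≈ 1.7 × 10^-6 M

Ca3(AsO4)2(s) ⇌ 3 Ca^2+(aq) + 2 AsO4^3-(aq)
Ksp = [Ca^2+]^3[AsO4^3-]^2
Let s = moles of Ca3(AsO4)2 that dissolve per litre. [Ca^2+] = 3s, [AsO4^3-] = 0.076 + 2s ≈ 0.076 (common-ion effect: AsO4^3- is already 0.076 M).
Ksp ≈ (3s)^3 × (0.076)^2
s = 1.7 × 10^-6 M
Check: 2s = 3.4 × 10^-6 ≪ 0.076, so the approximation is valid.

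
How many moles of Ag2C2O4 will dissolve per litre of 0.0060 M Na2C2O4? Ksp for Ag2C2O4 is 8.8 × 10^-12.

Ag2C2O4(s) <=> 2 Ag^+(aq) + C2O4^2-(aq)
Ksp = [Ag^+]^2[C2O4^2-]
Let s be the molar solubility in this solution. [Ag^+] = 2s, [C2O4^2-] = 0.0060 + s ≈ 0.0060 (Ksp is small, so little additional dissolves).
Ksp ≈ (2s)^2 × 0.0060
s = 1.9 x 10^-5 M
Check: s = 1.9 x 10^-5 ≪ 0.0060, so the approximation is valid.

1.9e-5 M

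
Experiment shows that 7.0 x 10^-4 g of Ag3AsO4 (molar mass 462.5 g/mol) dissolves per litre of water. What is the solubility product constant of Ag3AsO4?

1.4e-22

Molar solubility s = (7.0 x 10^-4 g/L) / (462.5 g/mol) = 1.51 × 10^-6 M.
Ag3AsO4(s) ⇌ 3 Ag^+ + AsO4^3-
With molar solubility s: [Ag^+] = 3s, [AsO4^3-] = s.
Ksp = [Ag^+]^3[AsO4^3-]
So Ksp = (3s)^3 × s = 27s^4
Ksp = 27 × (1.51 × 10^-6)^4 = 1.4 x 10^-22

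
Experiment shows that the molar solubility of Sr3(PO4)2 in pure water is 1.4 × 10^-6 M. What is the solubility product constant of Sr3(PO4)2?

5.8e-28

Sr3(PO4)2(s) <=> 3 Sr^2+(aq) + 2 PO4^3-(aq)
For each mole of Sr3(PO4)2 that dissolves: [Sr^2+] = 3s, [PO4^3-] = 2s.
Ksp = [Sr^2+]^3[PO4^3-]^2
So Ksp = (3s)^3 × (2s)^2 = 108s^5
With s = 1.4 × 10^-6: Ksp = 5.8 x 10^-28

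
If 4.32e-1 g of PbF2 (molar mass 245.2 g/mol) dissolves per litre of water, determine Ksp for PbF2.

Molar solubility s = (4.32 x 10^-1 g/L) / (245.2 g/mol) = 1.762 x 10^-3 M.
PbF2(s) ⇌ Pb^2+ + 2 F^-
For each mole of PbF2 that dissolves: [Pb^2+] = s, [F^-] = 2s.
Ksp = [Pb^2+][F^-]^2
So Ksp = s × (2s)^2 = 4s^3
With s = 1.762 × 10^-3: Ksp = 2.19 x 10^-8

Ksp ≈ 2.19 × 10^-8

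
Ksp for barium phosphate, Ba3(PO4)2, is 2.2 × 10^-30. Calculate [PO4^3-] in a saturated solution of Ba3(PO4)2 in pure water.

[PO4^3-] = 9.2e-7 M

Ba3(PO4)2(s) ⇌ 3 Ba^2+ + 2 PO4^3-
Ksp = [Ba^2+]^3[PO4^3-]^2
With molar solubility s: [Ba^2+] = 3s, [PO4^3-] = 2s.
Substituting: Ksp = (3s)^3(2s)^2 = 108s^5
s = (2.2 × 10^-30 / 108)^(1/5) = 4.59 × 10^-7 M
[PO4^3-] = 2s = 9.2 x 10^-7 M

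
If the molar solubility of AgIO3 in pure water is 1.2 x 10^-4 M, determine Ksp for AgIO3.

AgIO3(s) ⇌ Ag^+(aq) + IO3^-(aq)
Let s = molar solubility. Then [Ag^+] = s and [IO3^-] = s.
Ksp = [Ag^+][IO3^-]
Ksp = (s)(s) = s^2
With s = 1.2 × 10^-4: Ksp = 1.4 × 10^-8

1.4e-8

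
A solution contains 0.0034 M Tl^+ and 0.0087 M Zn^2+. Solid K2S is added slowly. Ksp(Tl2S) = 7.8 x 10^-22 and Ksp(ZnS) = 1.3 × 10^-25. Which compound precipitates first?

Each salt begins to precipitate when Q = Ksp, i.e. when [S^2-] reaches its threshold.
For Tl2S: 7.8 x 10^-22 = (0.0034)^2 × [S^2-]  ⇒  [S^2-] = 6.7 × 10^-17 M.
For ZnS: 1.3 × 10^-25 = 0.0087 × [S^2-]  ⇒  [S^2-] = 1.5 x 10^-23 M.
The salt with the lower threshold [S^2-] precipitates first: ZnS.

ZnS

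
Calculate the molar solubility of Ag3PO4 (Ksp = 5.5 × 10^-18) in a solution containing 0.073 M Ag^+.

1.4 × 10^-14 M

Ag3PO4(s) ⇌ 3 Ag^+ + PO4^3-
Ksp = [Ag^+]^3[PO4^3-]
Let s = moles of Ag3PO4 that dissolve per litre. [Ag^+] = 0.073 + 3s ≈ 0.073, [PO4^3-] = s (since the Ag^+ already present dominates).
Ksp ≈ (0.073)^3 × s
s = 1.4 × 10^-14 M
Check: 3s = 4.2 × 10^-14 ≪ 0.073, so the approximation is valid.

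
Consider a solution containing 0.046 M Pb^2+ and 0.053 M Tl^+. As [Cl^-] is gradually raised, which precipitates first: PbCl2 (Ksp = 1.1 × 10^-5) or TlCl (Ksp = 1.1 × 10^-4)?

TlCl

Each salt begins to precipitate when Q = Ksp, i.e. when [Cl^-] reaches its threshold.
For PbCl2: 1.1 × 10^-5 = 0.046 × [Cl^-]^2  ⇒  [Cl^-] = 1.5 × 10^-2 M.
For TlCl: 1.1 × 10^-4 = 0.053 × [Cl^-]  ⇒  [Cl^-] = 2.1 x 10^-3 M.
The salt with the lower threshold [Cl^-] precipitates first: TlCl.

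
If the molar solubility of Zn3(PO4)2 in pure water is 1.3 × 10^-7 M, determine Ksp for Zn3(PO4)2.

Ksp ≈ 4.0e-33

Zn3(PO4)2(s) ⇌ 3 Zn^2+ + 2 PO4^3-
With molar solubility s: [Zn^2+] = 3s, [PO4^3-] = 2s.
Ksp = [Zn^2+]^3[PO4^3-]^2
So Ksp = (3s)^3 × (2s)^2 = 108s^5
Ksp = 108 × (1.3 x 10^-7)^5 = 4.0 × 10^-33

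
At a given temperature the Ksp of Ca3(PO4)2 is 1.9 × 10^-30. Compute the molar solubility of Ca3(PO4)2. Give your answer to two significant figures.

Ca3(PO4)2(s) ⇌ 3 Ca^2+(aq) + 2 PO4^3-(aq)
Ksp = [Ca^2+]^3[PO4^3-]^2
With molar solubility s: [Ca^2+] = 3s, [PO4^3-] = 2s.
So Ksp = (3s)^3 × (2s)^2 = 108s^5
s^5 = 1.9 × 10^-30 / 108, so s = 4.5 × 10^-7 M

s = 4.5 x 10^-7 M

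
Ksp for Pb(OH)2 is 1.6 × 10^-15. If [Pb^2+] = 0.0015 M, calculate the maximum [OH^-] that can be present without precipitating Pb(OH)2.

Pb(OH)2(s) <=> Pb^2+(aq) + 2 OH^-(aq)
Ksp = [Pb^2+][OH^-]^2
Precipitation begins when Q = Ksp. With [Pb^2+] = 0.0015 M:
1.6 × 10^-15 = (0.0015) × [OH^-]^2
[OH^-] = (1.6 × 10^-15 / 1.5 x 10^-3)^(1/2) = 1.0 × 10^-6 M

[OH^-] = 1.0 x 10^-6 M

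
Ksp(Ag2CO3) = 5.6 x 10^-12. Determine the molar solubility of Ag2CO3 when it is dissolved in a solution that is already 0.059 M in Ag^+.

s = 1.6 × 10^-9 M

Ag2CO3(s) <=> 2 Ag^+ + CO3^2-
Ksp = [Ag^+]^2[CO3^2-]
Let s be the molar solubility in this solution. [Ag^+] = 0.059 + 2s ≈ 0.059, [CO3^2-] = s (since the Ag^+ already present dominates).
Ksp ≈ (0.059)^2 × s
s = 1.6 x 10^-9 M
Check: 2s = 3.2 × 10^-9 ≪ 0.059, so the approximation is valid.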